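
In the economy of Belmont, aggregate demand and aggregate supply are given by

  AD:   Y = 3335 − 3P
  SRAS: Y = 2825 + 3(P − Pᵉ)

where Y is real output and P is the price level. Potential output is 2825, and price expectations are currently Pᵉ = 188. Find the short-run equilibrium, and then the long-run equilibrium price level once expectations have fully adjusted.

Short run: P = 179, Y = 2798. Long run: P = 170.

Short run: with Pᵉ = 188, SRAS is Y = 2261 + 3P. Setting AD = SRAS gives 1074 = 6P, so P = 179 and Y = 3335 − 3·179 = 2798.
Output 2798 is below potential 2825, so over time expected prices fall and SRAS shifts right until Y returns to 2825.
Long run: Y = 2825 on the AD curve gives 2825 = 3335 − 3P, so P = 170.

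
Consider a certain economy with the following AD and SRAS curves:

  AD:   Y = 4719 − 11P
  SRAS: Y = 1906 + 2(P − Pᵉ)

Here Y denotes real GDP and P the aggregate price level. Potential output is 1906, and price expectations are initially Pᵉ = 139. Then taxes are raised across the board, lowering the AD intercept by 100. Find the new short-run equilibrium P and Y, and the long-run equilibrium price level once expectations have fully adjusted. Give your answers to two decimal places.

AD shifts left: new AD is Y = 4619 − 11P. With Pᵉ = 139, SRAS is Y = 1628 + 2P.
Short run: 4619 − 11P = 1628 + 2P gives 2991 = 13P, so P = 230.08 and Y = 4619 − 11P = 2088.15.
Y = 2088.15 is above potential 1906; expectations adjust and SRAS shifts left until Y = 1906.
Long run: on the new AD curve, 1906 = 4619 − 11P gives P = 246.64.

Short run: P = 230.08, Y = 2088.15. Long run: P = 246.64.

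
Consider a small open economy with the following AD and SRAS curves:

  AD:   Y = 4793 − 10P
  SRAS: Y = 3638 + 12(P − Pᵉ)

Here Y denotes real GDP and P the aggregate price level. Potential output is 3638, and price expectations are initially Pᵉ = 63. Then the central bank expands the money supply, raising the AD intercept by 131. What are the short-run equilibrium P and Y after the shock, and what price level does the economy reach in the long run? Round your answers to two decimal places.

Short run: P = 92.82, Y = 3995.82. Long run: P = 128.60.

AD shifts right: new AD is Y = 4924 − 10P. With Pᵉ = 63, SRAS is Y = 2882 + 12P.
Short run: 4924 − 10P = 2882 + 12P gives 2042 = 22P, so P = 92.82 and Y = 4924 − 10P = 3995.82.
Y = 3995.82 is above potential 3638; expectations adjust and SRAS shifts left until Y = 3638.
Long run: on the new AD curve, 3638 = 4924 − 10P gives P = 128.60.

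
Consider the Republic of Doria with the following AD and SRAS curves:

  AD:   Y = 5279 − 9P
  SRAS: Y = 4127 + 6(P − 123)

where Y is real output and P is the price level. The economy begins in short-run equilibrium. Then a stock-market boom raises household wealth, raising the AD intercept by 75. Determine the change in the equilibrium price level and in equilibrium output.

This is a positive demand shock: AD shifts right.
New AD: Y = 5354 − 9P.
SRAS can be written Y = 3389 + 6P.
Set AD = SRAS: 5354 − 9P = 3389 + 6P, so 1965 = 15P and P = 131.
Y = 5354 − 9·131 = 4175.
Initially P = 126, Y = 4145, so ΔP = +5 and ΔY = +30.

ΔP = +5, ΔY = +30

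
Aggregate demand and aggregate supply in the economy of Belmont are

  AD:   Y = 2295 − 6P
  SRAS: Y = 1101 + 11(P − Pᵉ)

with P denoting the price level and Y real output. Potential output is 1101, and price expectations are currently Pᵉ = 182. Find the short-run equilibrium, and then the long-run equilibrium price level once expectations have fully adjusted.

Short run: P = 188, Y = 1167. Long run: P = 199.

Short run: with Pᵉ = 182, SRAS is Y = 11P − 901. Setting AD = SRAS gives 3196 = 17P, so P = 188 and Y = 2295 − 6·188 = 1167.
Output 1167 is above potential 1101, so over time expected prices rise and SRAS shifts left until Y returns to 1101.
Long run: Y = 1101 on the AD curve gives 1101 = 2295 − 6P, so P = 199.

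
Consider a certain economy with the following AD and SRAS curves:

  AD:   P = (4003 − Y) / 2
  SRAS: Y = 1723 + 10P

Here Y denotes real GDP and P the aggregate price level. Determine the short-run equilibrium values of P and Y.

Rearrange AD to Y = 4003 − 2P.
Set AD = SRAS: 4003 − 2P = 1723 + 10P, so 2280 = 12P and P = 190.
Then Y = 4003 − 2·190 = 3623.

P = 190, Y = 3623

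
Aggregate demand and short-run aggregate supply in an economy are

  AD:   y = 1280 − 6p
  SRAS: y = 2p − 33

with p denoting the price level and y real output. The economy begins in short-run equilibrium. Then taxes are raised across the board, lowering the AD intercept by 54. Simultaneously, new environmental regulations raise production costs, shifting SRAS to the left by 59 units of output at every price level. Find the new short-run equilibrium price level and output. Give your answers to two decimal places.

After both shocks: AD is y = 1226 − 6p and SRAS is y = 2p − 92.
Setting them equal: 1318 = 8p, so p = 164.75.
Substituting into AD, y = 237.50.

p = 164.75, y = 237.50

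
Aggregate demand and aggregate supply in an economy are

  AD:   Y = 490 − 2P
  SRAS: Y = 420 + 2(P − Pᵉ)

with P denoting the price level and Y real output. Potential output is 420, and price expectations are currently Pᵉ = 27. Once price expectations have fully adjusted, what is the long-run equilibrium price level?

Short run: with Pᵉ = 27, SRAS is Y = 366 + 2P. Setting AD = SRAS gives 124 = 4P, so P = 31 and Y = 490 − 2·31 = 428.
Output 428 is above potential 420, so over time expected prices rise and SRAS shifts left until Y returns to 420.
Long run: Y = 420 on the AD curve gives 420 = 490 − 2P, so P = 35.

Long-run P = 35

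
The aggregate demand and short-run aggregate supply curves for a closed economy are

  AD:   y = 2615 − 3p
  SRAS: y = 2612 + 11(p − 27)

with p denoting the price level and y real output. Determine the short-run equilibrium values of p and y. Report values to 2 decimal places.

p = 21.43, y = 2550.71

Write SRAS as y = 2612 + 11p − 297 = 2315 + 11p.
Set AD = SRAS: 2615 − 3p = 2315 + 11p, so 300 = 14p and p = 21.43.
Substituting into AD, y = 2615 − 3p = 2550.71.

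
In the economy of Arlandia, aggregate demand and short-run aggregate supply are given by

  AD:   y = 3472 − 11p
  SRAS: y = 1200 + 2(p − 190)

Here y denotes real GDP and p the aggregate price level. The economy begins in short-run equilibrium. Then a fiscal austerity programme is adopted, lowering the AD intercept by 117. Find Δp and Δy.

This is a negative demand shock: AD shifts left.
New AD: y = 3355 − 11p.
SRAS can be written y = 820 + 2p.
Set AD = SRAS: 3355 − 11p = 820 + 2p, so 2535 = 13p and p = 195.
y = 3355 − 11·195 = 1210.
Initially p = 204, y = 1228, so Δp = -9 and Δy = -18.

Δp = -9, Δy = -18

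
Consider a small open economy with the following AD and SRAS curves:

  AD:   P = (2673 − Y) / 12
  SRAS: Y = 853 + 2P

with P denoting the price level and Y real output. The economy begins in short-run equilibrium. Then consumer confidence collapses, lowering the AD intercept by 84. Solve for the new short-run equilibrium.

P = 124, Y = 1101

This is a negative demand shock: AD shifts left.
New AD: Y = 2589 − 12P.
Set AD = SRAS: 2589 − 12P = 853 + 2P, so 1736 = 14P and P = 124.
Y = 2589 − 12·124 = 1101.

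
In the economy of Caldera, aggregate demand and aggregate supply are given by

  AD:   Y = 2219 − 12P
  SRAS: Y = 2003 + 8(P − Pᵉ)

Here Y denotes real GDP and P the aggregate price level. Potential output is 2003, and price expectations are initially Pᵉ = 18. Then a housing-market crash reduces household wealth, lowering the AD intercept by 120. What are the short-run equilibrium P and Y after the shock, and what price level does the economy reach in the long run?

AD shifts left: new AD is Y = 2099 − 12P. With Pᵉ = 18, SRAS is Y = 1859 + 8P.
Short run: 2099 − 12P = 1859 + 8P gives 240 = 20P, so P = 12 and Y = 2099 − 12·12 = 1955.
Y = 1955 is below potential 2003; expectations adjust and SRAS shifts right until Y = 2003.
Long run: on the new AD curve, 2003 = 2099 − 12P gives P = 8.

Short run: P = 12, Y = 1955. Long run: P = 8.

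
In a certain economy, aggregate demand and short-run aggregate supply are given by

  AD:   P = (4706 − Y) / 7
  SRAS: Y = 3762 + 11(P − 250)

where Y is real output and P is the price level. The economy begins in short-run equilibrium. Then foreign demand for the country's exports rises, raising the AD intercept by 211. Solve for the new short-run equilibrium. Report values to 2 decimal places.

This is a positive demand shock: AD shifts right.
New AD: Y = 4917 − 7P.
SRAS can be written Y = 1012 + 11P.
Set AD = SRAS: 4917 − 7P = 1012 + 11P, so 3905 = 18P and P = 216.94.
Substituting into AD, Y = 3398.39.

P = 216.94, Y = 3398.39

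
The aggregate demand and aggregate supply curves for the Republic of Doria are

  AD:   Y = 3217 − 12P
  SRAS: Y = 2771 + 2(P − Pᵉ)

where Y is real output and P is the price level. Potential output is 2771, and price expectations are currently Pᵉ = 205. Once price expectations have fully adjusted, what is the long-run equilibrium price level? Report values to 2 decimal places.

Long-run P = 37.17

Short run: with Pᵉ = 205, SRAS is Y = 2361 + 2P. Setting AD = SRAS gives 856 = 14P, so P = 61.14 and Y = 3217 − 12P = 2483.29.
Output 2483.29 is below potential 2771, so over time expected prices fall and SRAS shifts right until Y returns to 2771.
Long run: Y = 2771 on the AD curve gives 2771 = 3217 − 12P, so P = 37.17.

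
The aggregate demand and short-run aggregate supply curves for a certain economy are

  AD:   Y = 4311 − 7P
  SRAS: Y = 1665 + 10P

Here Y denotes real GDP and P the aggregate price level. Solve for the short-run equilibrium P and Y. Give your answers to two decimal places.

Set AD = SRAS: 4311 − 7P = 1665 + 10P, so 2646 = 17P and P = 155.65.
Substituting into AD, Y = 4311 − 7P = 3221.47.

P = 155.65, Y = 3221.47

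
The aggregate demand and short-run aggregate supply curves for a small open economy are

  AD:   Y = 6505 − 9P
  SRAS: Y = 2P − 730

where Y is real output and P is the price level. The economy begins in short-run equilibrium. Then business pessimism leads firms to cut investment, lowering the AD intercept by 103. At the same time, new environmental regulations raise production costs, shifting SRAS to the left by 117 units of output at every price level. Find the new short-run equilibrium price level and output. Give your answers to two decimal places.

After both shocks: AD is Y = 6402 − 9P and SRAS is Y = 2P − 847.
Setting them equal: 7249 = 11P, so P = 659.00.
Substituting into AD, Y = 471.00.

P = 659.00, Y = 471.00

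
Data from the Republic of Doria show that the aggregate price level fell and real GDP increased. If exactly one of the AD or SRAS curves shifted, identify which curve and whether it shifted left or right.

SRAS shifted right

P fell and Y rose. An AD shift moves P and Y in the same direction; an SRAS shift moves them in opposite directions.
Here P and Y moved in opposite directions, so the SRAS curve shifted.
Since Y rose, SRAS shifted right.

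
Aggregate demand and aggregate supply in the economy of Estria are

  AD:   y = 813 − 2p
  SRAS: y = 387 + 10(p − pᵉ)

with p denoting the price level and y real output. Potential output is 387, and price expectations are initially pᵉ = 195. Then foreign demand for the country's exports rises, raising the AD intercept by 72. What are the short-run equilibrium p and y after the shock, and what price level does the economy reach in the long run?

Short run: p = 204, y = 477. Long run: p = 249.

AD shifts right: new AD is y = 885 − 2p. With pᵉ = 195, SRAS is y = 10p − 1563.
Short run: 885 − 2p = 10p − 1563 gives 2448 = 12p, so p = 204 and y = 885 − 2·204 = 477.
y = 477 is above potential 387; expectations adjust and SRAS shifts left until y = 387.
Long run: on the new AD curve, 387 = 885 − 2p gives p = 249.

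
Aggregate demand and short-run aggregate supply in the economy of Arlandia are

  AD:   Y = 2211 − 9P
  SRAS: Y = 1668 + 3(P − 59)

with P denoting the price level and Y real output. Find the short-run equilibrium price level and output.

Write SRAS as Y = 1668 + 3P − 177 = 1491 + 3P.
Set AD = SRAS: 2211 − 9P = 1491 + 3P, so 720 = 12P and P = 60.
Then Y = 2211 − 9·60 = 1671.

P = 60, Y = 1671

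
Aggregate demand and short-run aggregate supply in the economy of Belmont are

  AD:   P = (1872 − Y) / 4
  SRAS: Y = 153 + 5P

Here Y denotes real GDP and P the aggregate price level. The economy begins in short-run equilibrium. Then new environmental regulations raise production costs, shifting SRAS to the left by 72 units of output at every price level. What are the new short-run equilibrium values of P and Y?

This is a negative supply shock: SRAS shifts left.
New SRAS: Y = 81 + 5P.
Set AD = SRAS: 1872 − 4P = 81 + 5P, so 1791 = 9P and P = 199.
Y = 1872 − 4·199 = 1076.

P = 199, Y = 1076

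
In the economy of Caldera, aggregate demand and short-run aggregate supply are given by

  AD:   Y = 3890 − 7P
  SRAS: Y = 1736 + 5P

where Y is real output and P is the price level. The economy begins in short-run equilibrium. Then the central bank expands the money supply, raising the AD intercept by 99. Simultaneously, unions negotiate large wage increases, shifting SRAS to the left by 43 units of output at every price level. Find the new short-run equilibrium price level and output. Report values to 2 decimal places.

P = 191.33, Y = 2649.67

After both shocks: AD is Y = 3989 − 7P and SRAS is Y = 1693 + 5P.
Setting them equal: 2296 = 12P, so P = 191.33.
Substituting into AD, Y = 2649.67.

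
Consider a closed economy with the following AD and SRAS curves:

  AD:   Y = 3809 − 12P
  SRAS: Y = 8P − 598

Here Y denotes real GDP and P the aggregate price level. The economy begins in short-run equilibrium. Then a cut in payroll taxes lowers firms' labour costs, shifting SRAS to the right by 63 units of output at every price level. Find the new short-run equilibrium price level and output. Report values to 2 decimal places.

P = 217.20, Y = 1202.60

This is a positive supply shock: SRAS shifts right.
New SRAS: Y = 8P − 535.
Set AD = SRAS: 3809 − 12P = 8P − 535, so 4344 = 20P and P = 217.20.
Substituting into AD, Y = 1202.60.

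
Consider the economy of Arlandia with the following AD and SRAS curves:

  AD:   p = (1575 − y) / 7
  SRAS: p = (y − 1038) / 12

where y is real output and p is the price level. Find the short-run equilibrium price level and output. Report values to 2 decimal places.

p = 28.26, y = 1377.16

Rearrange AD to y = 1575 − 7p.
Rearrange SRAS to y = 1038 + 12p.
Set AD = SRAS: 1575 − 7p = 1038 + 12p, so 537 = 19p and p = 28.26.
Substituting into AD, y = 1575 − 7p = 1377.16.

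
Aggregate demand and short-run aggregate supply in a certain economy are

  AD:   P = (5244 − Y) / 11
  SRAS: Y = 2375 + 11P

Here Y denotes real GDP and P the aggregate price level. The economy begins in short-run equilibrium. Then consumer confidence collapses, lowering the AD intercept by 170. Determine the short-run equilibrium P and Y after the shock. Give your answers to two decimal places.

This is a negative demand shock: AD shifts left.
New AD: Y = 5074 − 11P.
Set AD = SRAS: 5074 − 11P = 2375 + 11P, so 2699 = 22P and P = 122.68.
Substituting into AD, Y = 3724.50.

P = 122.68, Y = 3724.50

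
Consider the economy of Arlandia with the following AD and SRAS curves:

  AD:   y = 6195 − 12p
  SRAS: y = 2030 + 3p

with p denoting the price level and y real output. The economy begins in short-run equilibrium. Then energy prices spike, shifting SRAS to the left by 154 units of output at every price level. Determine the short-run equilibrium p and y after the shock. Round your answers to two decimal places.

This is a negative supply shock: SRAS shifts left.
New SRAS: y = 1876 + 3p.
Set AD = SRAS: 6195 − 12p = 1876 + 3p, so 4319 = 15p and p = 287.93.
Substituting into AD, y = 2739.80.

p = 287.93, y = 2739.80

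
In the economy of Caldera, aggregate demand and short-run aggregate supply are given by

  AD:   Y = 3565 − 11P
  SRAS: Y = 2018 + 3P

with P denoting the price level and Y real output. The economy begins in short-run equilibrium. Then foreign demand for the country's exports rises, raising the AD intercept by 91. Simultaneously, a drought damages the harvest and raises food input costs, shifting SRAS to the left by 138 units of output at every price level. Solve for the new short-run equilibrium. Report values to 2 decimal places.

After both shocks: AD is Y = 3656 − 11P and SRAS is Y = 1880 + 3P.
Setting them equal: 1776 = 14P, so P = 126.86.
Substituting into AD, Y = 2260.57.

P = 126.86, Y = 2260.57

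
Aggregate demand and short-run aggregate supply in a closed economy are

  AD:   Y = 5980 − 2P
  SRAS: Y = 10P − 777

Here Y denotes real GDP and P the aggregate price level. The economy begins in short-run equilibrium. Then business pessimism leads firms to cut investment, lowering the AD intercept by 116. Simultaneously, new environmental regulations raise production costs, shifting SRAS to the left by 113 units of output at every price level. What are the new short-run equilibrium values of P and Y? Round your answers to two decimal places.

P = 562.83, Y = 4738.33

After both shocks: AD is Y = 5864 − 2P and SRAS is Y = 10P − 890.
Setting them equal: 6754 = 12P, so P = 562.83.
Substituting into AD, Y = 4738.33.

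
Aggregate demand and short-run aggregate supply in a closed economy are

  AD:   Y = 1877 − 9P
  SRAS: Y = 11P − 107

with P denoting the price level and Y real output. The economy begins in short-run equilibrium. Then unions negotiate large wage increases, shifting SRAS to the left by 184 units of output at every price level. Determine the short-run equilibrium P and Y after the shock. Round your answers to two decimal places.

This is a negative supply shock: SRAS shifts left.
New SRAS: Y = 11P − 291.
Set AD = SRAS: 1877 − 9P = 11P − 291, so 2168 = 20P and P = 108.40.
Substituting into AD, Y = 901.40.

P = 108.40, Y = 901.40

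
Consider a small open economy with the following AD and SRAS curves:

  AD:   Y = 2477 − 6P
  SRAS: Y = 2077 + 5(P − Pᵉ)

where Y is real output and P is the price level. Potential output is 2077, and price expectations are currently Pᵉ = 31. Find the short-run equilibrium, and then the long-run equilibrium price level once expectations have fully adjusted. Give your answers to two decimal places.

Short run: P = 50.45, Y = 2174.27. Long run: P = 66.67.

Short run: with Pᵉ = 31, SRAS is Y = 1922 + 5P. Setting AD = SRAS gives 555 = 11P, so P = 50.45 and Y = 2477 − 6P = 2174.27.
Output 2174.27 is above potential 2077, so over time expected prices rise and SRAS shifts left until Y returns to 2077.
Long run: Y = 2077 on the AD curve gives 2077 = 2477 − 6P, so P = 66.67.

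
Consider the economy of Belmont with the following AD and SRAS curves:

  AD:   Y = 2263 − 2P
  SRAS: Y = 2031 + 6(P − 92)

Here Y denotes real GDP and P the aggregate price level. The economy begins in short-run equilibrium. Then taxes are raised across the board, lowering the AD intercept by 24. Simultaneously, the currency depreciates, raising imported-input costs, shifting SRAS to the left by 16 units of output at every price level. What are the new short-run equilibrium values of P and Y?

P = 97, Y = 2045

After both shocks: AD is Y = 2239 − 2P and SRAS is Y = 1463 + 6P.
Setting them equal: 776 = 8P, so P = 97.
Y = 2239 − 2·97 = 2045.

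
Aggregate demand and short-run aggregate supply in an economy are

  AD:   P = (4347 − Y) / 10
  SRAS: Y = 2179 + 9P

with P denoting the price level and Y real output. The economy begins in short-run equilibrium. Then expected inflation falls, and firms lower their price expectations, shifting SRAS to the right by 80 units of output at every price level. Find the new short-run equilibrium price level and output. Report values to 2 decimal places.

P = 109.89, Y = 3248.05

This is a positive supply shock: SRAS shifts right.
New SRAS: Y = 2259 + 9P.
Set AD = SRAS: 4347 − 10P = 2259 + 9P, so 2088 = 19P and P = 109.89.
Substituting into AD, Y = 3248.05.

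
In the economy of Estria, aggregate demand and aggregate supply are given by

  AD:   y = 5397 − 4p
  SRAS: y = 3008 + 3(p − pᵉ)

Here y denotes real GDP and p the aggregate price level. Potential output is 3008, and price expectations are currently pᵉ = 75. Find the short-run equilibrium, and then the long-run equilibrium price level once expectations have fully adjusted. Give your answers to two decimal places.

Short run: with pᵉ = 75, SRAS is y = 2783 + 3p. Setting AD = SRAS gives 2614 = 7p, so p = 373.43 and y = 5397 − 4p = 3903.29.
Output 3903.29 is above potential 3008, so over time expected prices rise and SRAS shifts left until y returns to 3008.
Long run: y = 3008 on the AD curve gives 3008 = 5397 − 4p, so p = 597.25.

Short run: p = 373.43, y = 3903.29. Long run: p = 597.25.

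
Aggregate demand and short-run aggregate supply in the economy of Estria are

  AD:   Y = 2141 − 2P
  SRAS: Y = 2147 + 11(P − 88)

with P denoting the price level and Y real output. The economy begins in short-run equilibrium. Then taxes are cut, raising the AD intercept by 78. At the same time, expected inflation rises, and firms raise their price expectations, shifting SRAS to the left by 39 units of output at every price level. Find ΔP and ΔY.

ΔP = +9, ΔY = +60

After both shocks: AD is Y = 2219 − 2P and SRAS is Y = 1140 + 11P.
Setting them equal: 1079 = 13P, so P = 83.
Y = 2219 − 2·83 = 2053.
Initially P = 74, Y = 1993, so ΔP = +9 and ΔY = +60.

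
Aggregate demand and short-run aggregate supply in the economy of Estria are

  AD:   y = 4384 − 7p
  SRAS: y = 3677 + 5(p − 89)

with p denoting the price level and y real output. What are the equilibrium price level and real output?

Write SRAS as y = 3677 + 5p − 445 = 3232 + 5p.
Set AD = SRAS: 4384 − 7p = 3232 + 5p, so 1152 = 12p and p = 96.
Then y = 4384 − 7·96 = 3712.

p = 96, y = 3712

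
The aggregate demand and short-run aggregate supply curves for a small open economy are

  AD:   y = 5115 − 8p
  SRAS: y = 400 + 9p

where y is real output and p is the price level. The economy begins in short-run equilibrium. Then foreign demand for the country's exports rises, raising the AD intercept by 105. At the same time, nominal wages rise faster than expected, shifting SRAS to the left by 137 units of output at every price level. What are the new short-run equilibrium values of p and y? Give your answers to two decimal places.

After both shocks: AD is y = 5220 − 8p and SRAS is y = 263 + 9p.
Setting them equal: 4957 = 17p, so p = 291.59.
Substituting into AD, y = 2887.29.

p = 291.59, y = 2887.29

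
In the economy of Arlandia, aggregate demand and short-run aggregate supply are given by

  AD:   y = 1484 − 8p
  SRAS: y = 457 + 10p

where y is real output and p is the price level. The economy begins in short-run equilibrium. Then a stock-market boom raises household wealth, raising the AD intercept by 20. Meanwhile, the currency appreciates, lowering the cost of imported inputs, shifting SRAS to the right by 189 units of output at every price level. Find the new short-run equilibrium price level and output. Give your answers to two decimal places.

p = 47.67, y = 1122.67

After both shocks: AD is y = 1504 − 8p and SRAS is y = 646 + 10p.
Setting them equal: 858 = 18p, so p = 47.67.
Substituting into AD, y = 1122.67.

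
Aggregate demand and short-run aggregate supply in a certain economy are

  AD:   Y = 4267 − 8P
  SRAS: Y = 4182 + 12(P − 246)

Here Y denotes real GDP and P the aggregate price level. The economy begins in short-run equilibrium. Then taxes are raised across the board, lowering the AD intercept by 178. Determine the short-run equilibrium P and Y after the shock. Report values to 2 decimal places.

This is a negative demand shock: AD shifts left.
New AD: Y = 4089 − 8P.
SRAS can be written Y = 1230 + 12P.
Set AD = SRAS: 4089 − 8P = 1230 + 12P, so 2859 = 20P and P = 142.95.
Substituting into AD, Y = 2945.40.

P = 142.95, Y = 2945.40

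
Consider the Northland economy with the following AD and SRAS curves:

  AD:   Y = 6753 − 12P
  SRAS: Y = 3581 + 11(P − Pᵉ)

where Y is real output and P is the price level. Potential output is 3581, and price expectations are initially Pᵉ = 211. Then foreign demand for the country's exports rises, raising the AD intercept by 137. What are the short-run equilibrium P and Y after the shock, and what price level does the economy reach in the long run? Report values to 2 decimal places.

Short run: P = 244.78, Y = 3952.61. Long run: P = 275.75.

AD shifts right: new AD is Y = 6890 − 12P. With Pᵉ = 211, SRAS is Y = 1260 + 11P.
Short run: 6890 − 12P = 1260 + 11P gives 5630 = 23P, so P = 244.78 and Y = 6890 − 12P = 3952.61.
Y = 3952.61 is above potential 3581; expectations adjust and SRAS shifts left until Y = 3581.
Long run: on the new AD curve, 3581 = 6890 − 12P gives P = 275.75.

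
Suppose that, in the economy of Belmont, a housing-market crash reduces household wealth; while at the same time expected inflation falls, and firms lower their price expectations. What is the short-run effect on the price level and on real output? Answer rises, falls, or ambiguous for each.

Price level: falls; output: ambiguous

The first event is a negative demand shock: AD shifts left, which by itself pushes P down and Y down.
The second is a favourable supply shock: SRAS shifts right, which by itself pushes P down and Y up.
Both shocks push P down, so P falls. The two shocks push Y in opposite directions, so the effect on Y is ambiguous.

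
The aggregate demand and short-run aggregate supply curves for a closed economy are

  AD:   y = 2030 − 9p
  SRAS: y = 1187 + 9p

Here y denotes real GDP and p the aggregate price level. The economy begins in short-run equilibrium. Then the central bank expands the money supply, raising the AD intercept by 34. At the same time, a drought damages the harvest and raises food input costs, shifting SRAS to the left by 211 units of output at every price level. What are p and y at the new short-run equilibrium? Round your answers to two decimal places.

p = 60.44, y = 1520.00

After both shocks: AD is y = 2064 − 9p and SRAS is y = 976 + 9p.
Setting them equal: 1088 = 18p, so p = 60.44.
Substituting into AD, y = 1520.00.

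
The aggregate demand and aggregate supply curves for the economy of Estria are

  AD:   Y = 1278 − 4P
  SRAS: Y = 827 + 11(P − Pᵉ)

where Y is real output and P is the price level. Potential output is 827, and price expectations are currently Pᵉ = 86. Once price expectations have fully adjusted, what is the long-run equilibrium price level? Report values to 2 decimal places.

Long-run P = 112.75

Short run: with Pᵉ = 86, SRAS is Y = 11P − 119. Setting AD = SRAS gives 1397 = 15P, so P = 93.13 and Y = 1278 − 4P = 905.47.
Output 905.47 is above potential 827, so over time expected prices rise and SRAS shifts left until Y returns to 827.
Long run: Y = 827 on the AD curve gives 827 = 1278 − 4P, so P = 112.75.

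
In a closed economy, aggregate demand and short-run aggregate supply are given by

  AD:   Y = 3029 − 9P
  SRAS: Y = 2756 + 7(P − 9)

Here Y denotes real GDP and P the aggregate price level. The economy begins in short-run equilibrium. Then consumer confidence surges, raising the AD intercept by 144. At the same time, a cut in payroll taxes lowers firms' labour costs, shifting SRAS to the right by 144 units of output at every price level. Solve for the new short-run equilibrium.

After both shocks: AD is Y = 3173 − 9P and SRAS is Y = 2837 + 7P.
Setting them equal: 336 = 16P, so P = 21.
Y = 3173 − 9·21 = 2984.

P = 21, Y = 2984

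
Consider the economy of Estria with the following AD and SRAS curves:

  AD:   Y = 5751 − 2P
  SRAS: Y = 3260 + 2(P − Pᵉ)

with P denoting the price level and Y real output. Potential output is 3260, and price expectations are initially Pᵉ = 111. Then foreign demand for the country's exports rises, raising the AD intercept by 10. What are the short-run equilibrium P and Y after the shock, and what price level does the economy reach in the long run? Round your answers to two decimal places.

Short run: P = 680.75, Y = 4399.50. Long run: P = 1250.50.

AD shifts right: new AD is Y = 5761 − 2P. With Pᵉ = 111, SRAS is Y = 3038 + 2P.
Short run: 5761 − 2P = 3038 + 2P gives 2723 = 4P, so P = 680.75 and Y = 5761 − 2P = 4399.50.
Y = 4399.50 is above potential 3260; expectations adjust and SRAS shifts left until Y = 3260.
Long run: on the new AD curve, 3260 = 5761 − 2P gives P = 1250.50.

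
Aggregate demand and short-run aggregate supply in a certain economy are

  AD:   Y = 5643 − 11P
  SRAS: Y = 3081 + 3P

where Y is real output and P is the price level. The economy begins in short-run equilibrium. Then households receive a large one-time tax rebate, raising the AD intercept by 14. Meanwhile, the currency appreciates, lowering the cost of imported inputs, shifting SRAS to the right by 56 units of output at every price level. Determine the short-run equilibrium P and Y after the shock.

After both shocks: AD is Y = 5657 − 11P and SRAS is Y = 3137 + 3P.
Setting them equal: 2520 = 14P, so P = 180.
Y = 5657 − 11·180 = 3677.

P = 180, Y = 3677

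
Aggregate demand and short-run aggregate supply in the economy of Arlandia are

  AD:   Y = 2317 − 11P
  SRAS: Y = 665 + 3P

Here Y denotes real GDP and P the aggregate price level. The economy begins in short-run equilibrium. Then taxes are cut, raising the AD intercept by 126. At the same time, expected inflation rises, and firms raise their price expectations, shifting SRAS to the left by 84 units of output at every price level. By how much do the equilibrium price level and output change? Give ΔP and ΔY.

After both shocks: AD is Y = 2443 − 11P and SRAS is Y = 581 + 3P.
Setting them equal: 1862 = 14P, so P = 133.
Y = 2443 − 11·133 = 980.
Initially P = 118, Y = 1019, so ΔP = +15 and ΔY = -39.

ΔP = +15, ΔY = -39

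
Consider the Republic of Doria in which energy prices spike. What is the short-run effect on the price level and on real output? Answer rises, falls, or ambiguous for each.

This is an adverse supply shock: SRAS shifts left.
Moving along the downward-sloping AD curve, P rises and Y falls.

Price level: rises; output: falls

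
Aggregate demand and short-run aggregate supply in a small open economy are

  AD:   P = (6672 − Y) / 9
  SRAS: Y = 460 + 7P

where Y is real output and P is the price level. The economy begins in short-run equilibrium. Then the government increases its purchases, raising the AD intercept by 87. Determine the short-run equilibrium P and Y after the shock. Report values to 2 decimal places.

P = 393.69, Y = 3215.81

This is a positive demand shock: AD shifts right.
New AD: Y = 6759 − 9P.
Set AD = SRAS: 6759 − 9P = 460 + 7P, so 6299 = 16P and P = 393.69.
Substituting into AD, Y = 3215.81.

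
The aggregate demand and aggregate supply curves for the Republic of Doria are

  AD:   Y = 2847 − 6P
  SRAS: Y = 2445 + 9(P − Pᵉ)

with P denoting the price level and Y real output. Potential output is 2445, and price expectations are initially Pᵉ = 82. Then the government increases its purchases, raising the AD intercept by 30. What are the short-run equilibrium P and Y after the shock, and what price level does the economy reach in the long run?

Short run: P = 78, Y = 2409. Long run: P = 72.

AD shifts right: new AD is Y = 2877 − 6P. With Pᵉ = 82, SRAS is Y = 1707 + 9P.
Short run: 2877 − 6P = 1707 + 9P gives 1170 = 15P, so P = 78 and Y = 2877 − 6·78 = 2409.
Y = 2409 is below potential 2445; expectations adjust and SRAS shifts right until Y = 2445.
Long run: on the new AD curve, 2445 = 2877 − 6P gives P = 72.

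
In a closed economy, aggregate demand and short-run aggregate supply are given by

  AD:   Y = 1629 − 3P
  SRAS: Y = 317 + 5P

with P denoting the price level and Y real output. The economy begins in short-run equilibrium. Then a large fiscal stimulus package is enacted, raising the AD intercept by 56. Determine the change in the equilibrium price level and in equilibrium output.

This is a positive demand shock: AD shifts right.
New AD: Y = 1685 − 3P.
Set AD = SRAS: 1685 − 3P = 317 + 5P, so 1368 = 8P and P = 171.
Y = 1685 − 3·171 = 1172.
Initially P = 164, Y = 1137, so ΔP = +7 and ΔY = +35.

ΔP = +7, ΔY = +35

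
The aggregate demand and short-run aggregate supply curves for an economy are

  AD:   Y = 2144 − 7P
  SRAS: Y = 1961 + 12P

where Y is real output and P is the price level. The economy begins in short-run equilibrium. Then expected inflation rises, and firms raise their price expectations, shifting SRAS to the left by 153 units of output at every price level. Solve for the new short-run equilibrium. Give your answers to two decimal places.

P = 17.68, Y = 2020.21

This is a negative supply shock: SRAS shifts left.
New SRAS: Y = 1808 + 12P.
Set AD = SRAS: 2144 − 7P = 1808 + 12P, so 336 = 19P and P = 17.68.
Substituting into AD, Y = 2020.21.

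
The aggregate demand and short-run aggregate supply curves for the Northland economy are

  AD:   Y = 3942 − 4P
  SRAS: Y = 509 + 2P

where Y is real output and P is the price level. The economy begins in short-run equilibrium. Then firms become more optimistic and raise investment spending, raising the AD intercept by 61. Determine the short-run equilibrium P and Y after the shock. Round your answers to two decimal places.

This is a positive demand shock: AD shifts right.
New AD: Y = 4003 − 4P.
Set AD = SRAS: 4003 − 4P = 509 + 2P, so 3494 = 6P and P = 582.33.
Substituting into AD, Y = 1673.67.

P = 582.33, Y = 1673.67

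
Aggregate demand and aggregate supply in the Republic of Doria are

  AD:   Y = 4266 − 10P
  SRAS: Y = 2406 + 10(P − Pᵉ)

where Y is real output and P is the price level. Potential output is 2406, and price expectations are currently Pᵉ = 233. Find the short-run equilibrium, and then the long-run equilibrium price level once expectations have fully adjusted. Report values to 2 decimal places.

Short run: with Pᵉ = 233, SRAS is Y = 76 + 10P. Setting AD = SRAS gives 4190 = 20P, so P = 209.50 and Y = 4266 − 10P = 2171.00.
Output 2171.00 is below potential 2406, so over time expected prices fall and SRAS shifts right until Y returns to 2406.
Long run: Y = 2406 on the AD curve gives 2406 = 4266 − 10P, so P = 186.00.

Short run: P = 209.50, Y = 2171.00. Long run: P = 186.00.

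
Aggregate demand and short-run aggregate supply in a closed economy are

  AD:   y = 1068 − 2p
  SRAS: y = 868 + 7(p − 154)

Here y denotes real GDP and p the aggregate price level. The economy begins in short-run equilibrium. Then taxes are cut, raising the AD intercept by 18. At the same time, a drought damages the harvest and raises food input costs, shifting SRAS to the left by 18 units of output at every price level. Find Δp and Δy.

Δp = +4, Δy = +10

After both shocks: AD is y = 1086 − 2p and SRAS is y = 7p − 228.
Setting them equal: 1314 = 9p, so p = 146.
y = 1086 − 2·146 = 794.
Initially p = 142, y = 784, so Δp = +4 and Δy = +10.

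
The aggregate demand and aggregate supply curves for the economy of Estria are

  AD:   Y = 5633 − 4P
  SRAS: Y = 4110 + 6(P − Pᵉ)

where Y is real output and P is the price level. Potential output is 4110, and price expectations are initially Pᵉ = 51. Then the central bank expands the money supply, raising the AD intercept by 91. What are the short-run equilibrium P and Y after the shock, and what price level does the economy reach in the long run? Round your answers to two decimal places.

Short run: P = 192.00, Y = 4956.00. Long run: P = 403.50.

AD shifts right: new AD is Y = 5724 − 4P. With Pᵉ = 51, SRAS is Y = 3804 + 6P.
Short run: 5724 − 4P = 3804 + 6P gives 1920 = 10P, so P = 192.00 and Y = 5724 − 4P = 4956.00.
Y = 4956.00 is above potential 4110; expectations adjust and SRAS shifts left until Y = 4110.
Long run: on the new AD curve, 4110 = 5724 − 4P gives P = 403.50.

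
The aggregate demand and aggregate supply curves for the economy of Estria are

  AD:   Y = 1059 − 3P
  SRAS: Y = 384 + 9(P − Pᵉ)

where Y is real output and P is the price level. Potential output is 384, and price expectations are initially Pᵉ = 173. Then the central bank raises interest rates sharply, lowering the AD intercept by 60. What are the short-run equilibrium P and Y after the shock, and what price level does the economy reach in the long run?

AD shifts left: new AD is Y = 999 − 3P. With Pᵉ = 173, SRAS is Y = 9P − 1173.
Short run: 999 − 3P = 9P − 1173 gives 2172 = 12P, so P = 181 and Y = 999 − 3·181 = 456.
Y = 456 is above potential 384; expectations adjust and SRAS shifts left until Y = 384.
Long run: on the new AD curve, 384 = 999 − 3P gives P = 205.

Short run: P = 181, Y = 456. Long run: P = 205.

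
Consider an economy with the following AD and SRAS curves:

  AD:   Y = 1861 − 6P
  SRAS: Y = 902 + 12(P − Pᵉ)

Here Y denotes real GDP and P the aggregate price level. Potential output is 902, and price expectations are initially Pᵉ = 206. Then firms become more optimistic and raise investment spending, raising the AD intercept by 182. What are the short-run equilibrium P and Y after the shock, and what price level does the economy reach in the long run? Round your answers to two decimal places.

Short run: P = 200.72, Y = 838.67. Long run: P = 190.17.

AD shifts right: new AD is Y = 2043 − 6P. With Pᵉ = 206, SRAS is Y = 12P − 1570.
Short run: 2043 − 6P = 12P − 1570 gives 3613 = 18P, so P = 200.72 and Y = 2043 − 6P = 838.67.
Y = 838.67 is below potential 902; expectations adjust and SRAS shifts right until Y = 902.
Long run: on the new AD curve, 902 = 2043 − 6P gives P = 190.17.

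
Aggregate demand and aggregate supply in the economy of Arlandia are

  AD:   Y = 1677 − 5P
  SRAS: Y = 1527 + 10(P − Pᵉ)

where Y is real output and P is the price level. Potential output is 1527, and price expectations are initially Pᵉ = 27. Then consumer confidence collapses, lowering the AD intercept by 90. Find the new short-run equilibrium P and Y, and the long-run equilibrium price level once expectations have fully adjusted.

AD shifts left: new AD is Y = 1587 − 5P. With Pᵉ = 27, SRAS is Y = 1257 + 10P.
Short run: 1587 − 5P = 1257 + 10P gives 330 = 15P, so P = 22 and Y = 1587 − 5·22 = 1477.
Y = 1477 is below potential 1527; expectations adjust and SRAS shifts right until Y = 1527.
Long run: on the new AD curve, 1527 = 1587 − 5P gives P = 12.

Short run: P = 22, Y = 1477. Long run: P = 12.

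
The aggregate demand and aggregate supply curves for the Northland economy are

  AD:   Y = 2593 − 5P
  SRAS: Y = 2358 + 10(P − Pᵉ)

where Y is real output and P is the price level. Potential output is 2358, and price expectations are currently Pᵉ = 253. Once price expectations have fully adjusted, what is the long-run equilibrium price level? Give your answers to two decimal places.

Long-run P = 47.00

Short run: with Pᵉ = 253, SRAS is Y = 10P − 172. Setting AD = SRAS gives 2765 = 15P, so P = 184.33 and Y = 2593 − 5P = 1671.33.
Output 1671.33 is below potential 2358, so over time expected prices fall and SRAS shifts right until Y returns to 2358.
Long run: Y = 2358 on the AD curve gives 2358 = 2593 − 5P, so P = 47.00.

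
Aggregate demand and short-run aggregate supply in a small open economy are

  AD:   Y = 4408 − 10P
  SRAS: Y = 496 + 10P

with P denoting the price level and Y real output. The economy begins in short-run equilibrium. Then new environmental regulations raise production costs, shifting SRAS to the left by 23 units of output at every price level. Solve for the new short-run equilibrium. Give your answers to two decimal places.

This is a negative supply shock: SRAS shifts left.
New SRAS: Y = 473 + 10P.
Set AD = SRAS: 4408 − 10P = 473 + 10P, so 3935 = 20P and P = 196.75.
Substituting into AD, Y = 2440.50.

P = 196.75, Y = 2440.50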